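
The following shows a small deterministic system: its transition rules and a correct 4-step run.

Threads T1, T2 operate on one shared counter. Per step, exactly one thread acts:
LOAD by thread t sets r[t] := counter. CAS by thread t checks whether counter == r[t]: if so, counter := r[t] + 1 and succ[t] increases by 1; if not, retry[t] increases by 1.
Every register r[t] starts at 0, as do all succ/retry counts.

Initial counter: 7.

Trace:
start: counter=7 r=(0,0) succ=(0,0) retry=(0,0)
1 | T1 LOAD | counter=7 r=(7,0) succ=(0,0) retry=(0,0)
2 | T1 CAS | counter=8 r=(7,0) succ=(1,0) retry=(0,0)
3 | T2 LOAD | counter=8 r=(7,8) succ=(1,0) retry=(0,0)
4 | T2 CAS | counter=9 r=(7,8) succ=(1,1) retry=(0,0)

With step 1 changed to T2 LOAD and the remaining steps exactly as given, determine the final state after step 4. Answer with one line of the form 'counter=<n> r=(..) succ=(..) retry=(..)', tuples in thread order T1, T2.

(re-executing from step 1 with the substitution; state before step 1: counter=7 r=(0,0) succ=(0,0) retry=(0,0))
1 | T2 LOAD | counter=7 r=(0,7) succ=(0,0) retry=(0,0)
2 | T1 CAS | counter=7 r=(0,7) succ=(0,0) retry=(1,0)
3 | T2 LOAD | counter=7 r=(0,7) succ=(0,0) retry=(1,0)
4 | T2 CAS | counter=8 r=(0,7) succ=(0,1) retry=(1,0)

counter=8 r=(0,7) succ=(0,1) retry=(1,0)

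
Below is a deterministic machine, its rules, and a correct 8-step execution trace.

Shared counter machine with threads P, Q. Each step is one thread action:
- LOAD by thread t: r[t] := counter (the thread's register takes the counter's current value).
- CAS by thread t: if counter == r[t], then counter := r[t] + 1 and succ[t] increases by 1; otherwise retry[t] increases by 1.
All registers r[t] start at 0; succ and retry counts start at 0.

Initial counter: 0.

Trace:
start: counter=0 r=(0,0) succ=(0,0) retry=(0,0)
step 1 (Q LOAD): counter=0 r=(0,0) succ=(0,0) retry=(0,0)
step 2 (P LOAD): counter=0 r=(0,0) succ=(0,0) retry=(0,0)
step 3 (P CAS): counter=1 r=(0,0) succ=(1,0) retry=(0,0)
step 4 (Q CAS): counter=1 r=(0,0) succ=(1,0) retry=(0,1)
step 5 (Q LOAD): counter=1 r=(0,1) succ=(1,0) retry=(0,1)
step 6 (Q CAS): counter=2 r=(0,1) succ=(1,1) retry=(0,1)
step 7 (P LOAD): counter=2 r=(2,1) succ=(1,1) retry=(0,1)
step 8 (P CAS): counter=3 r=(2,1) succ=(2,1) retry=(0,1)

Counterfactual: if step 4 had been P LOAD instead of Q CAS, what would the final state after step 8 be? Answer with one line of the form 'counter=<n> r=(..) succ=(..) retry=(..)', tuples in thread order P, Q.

counter=3 r=(2,1) succ=(2,1) retry=(0,0)

(re-executing from step 4 with the substitution; state before step 4: counter=1 r=(0,0) succ=(1,0) retry=(0,0))
step 4 (P LOAD): counter=1 r=(1,0) succ=(1,0) retry=(0,0)
step 5 (Q LOAD): counter=1 r=(1,1) succ=(1,0) retry=(0,0)
step 6 (Q CAS): counter=2 r=(1,1) succ=(1,1) retry=(0,0)
step 7 (P LOAD): counter=2 r=(2,1) succ=(1,1) retry=(0,0)
step 8 (P CAS): counter=3 r=(2,1) succ=(2,1) retry=(0,0)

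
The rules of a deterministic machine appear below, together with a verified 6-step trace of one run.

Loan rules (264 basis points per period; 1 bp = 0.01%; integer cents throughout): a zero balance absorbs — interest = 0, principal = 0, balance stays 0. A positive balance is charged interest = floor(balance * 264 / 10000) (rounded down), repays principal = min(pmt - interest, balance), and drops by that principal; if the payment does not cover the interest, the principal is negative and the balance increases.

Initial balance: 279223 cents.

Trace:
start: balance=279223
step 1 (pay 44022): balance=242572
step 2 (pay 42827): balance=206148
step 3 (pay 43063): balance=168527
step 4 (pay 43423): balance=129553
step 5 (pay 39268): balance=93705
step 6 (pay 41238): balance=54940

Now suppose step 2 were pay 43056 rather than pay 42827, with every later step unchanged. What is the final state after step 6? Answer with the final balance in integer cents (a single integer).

(re-executing from step 2 with the substitution; state before step 2: balance=242572)
step 2 (pay 43056): balance=205919
step 3 (pay 43063): balance=168292
step 4 (pay 43423): balance=129311
step 5 (pay 39268): balance=93456
step 6 (pay 41238): balance=54685

54685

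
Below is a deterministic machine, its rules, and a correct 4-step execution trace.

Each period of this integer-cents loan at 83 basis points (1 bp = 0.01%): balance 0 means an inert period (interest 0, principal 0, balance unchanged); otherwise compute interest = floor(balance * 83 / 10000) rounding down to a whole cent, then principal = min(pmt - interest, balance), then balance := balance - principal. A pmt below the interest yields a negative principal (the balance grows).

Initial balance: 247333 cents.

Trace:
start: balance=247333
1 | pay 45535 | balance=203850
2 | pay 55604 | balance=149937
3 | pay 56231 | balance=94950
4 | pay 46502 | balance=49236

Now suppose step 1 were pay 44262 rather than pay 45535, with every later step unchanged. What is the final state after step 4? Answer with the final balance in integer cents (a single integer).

50541

(re-executing from step 1 with the substitution; state before step 1: balance=247333)
1 | pay 44262 | balance=205123
2 | pay 55604 | balance=151221
3 | pay 56231 | balance=96245
4 | pay 46502 | balance=50541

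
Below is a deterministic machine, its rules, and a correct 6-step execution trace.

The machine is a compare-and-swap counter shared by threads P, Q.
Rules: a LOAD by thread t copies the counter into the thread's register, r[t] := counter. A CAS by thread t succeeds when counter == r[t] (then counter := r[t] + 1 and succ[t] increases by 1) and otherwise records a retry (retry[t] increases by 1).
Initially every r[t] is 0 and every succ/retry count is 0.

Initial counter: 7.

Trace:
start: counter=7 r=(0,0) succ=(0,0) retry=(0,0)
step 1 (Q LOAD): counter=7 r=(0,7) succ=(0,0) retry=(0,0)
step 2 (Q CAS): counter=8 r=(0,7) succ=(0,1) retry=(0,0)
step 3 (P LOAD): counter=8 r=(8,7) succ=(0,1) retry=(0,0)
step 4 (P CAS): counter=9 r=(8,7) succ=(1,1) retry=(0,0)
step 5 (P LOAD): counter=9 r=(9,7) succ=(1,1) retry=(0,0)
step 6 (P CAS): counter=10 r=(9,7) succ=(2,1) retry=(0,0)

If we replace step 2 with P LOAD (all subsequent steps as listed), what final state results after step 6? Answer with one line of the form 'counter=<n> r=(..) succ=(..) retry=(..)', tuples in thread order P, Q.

(re-executing from step 2 with the substitution; state before step 2: counter=7 r=(0,7) succ=(0,0) retry=(0,0))
step 2 (P LOAD): counter=7 r=(7,7) succ=(0,0) retry=(0,0)
step 3 (P LOAD): counter=7 r=(7,7) succ=(0,0) retry=(0,0)
step 4 (P CAS): counter=8 r=(7,7) succ=(1,0) retry=(0,0)
step 5 (P LOAD): counter=8 r=(8,7) succ=(1,0) retry=(0,0)
step 6 (P CAS): counter=9 r=(8,7) succ=(2,0) retry=(0,0)

counter=9 r=(8,7) succ=(2,0) retry=(0,0)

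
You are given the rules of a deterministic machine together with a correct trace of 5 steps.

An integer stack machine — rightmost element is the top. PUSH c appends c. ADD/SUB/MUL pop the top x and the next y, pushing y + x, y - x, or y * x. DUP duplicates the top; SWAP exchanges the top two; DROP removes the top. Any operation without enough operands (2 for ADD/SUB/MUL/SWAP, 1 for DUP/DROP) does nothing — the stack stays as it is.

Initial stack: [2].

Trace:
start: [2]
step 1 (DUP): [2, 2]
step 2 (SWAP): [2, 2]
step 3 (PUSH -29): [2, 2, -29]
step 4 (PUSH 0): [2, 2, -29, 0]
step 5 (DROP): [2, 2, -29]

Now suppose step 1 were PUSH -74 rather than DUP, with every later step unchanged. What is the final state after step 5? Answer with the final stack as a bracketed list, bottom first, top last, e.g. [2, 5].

(re-executing from step 1 with the substitution; state before step 1: [2])
step 1 (PUSH -74): [2, -74]
step 2 (SWAP): [-74, 2]
step 3 (PUSH -29): [-74, 2, -29]
step 4 (PUSH 0): [-74, 2, -29, 0]
step 5 (DROP): [-74, 2, -29]

[-74, 2, -29]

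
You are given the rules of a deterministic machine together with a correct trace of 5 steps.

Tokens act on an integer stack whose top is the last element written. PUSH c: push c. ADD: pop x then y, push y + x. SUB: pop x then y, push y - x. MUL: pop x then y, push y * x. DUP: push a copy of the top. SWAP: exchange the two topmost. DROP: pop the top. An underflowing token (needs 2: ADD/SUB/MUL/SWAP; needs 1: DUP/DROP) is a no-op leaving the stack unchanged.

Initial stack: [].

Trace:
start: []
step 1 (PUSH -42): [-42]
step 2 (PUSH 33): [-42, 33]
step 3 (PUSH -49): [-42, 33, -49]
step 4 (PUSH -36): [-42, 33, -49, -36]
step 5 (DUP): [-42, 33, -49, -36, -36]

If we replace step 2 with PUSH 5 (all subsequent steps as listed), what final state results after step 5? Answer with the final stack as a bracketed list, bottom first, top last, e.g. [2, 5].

(re-executing from step 2 with the substitution; state before step 2: [-42])
step 2 (PUSH 5): [-42, 5]
step 3 (PUSH -49): [-42, 5, -49]
step 4 (PUSH -36): [-42, 5, -49, -36]
step 5 (DUP): [-42, 5, -49, -36, -36]

[-42, 5, -49, -36, -36]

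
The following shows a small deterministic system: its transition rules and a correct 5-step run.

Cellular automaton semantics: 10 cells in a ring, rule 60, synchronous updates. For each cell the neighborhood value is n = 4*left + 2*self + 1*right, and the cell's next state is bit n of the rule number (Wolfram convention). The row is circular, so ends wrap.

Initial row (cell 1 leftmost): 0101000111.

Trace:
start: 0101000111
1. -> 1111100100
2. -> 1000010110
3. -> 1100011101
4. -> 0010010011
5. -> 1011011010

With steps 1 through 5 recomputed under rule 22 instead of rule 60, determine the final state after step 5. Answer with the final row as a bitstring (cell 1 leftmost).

(re-executing steps 1..5 under rule 22; state before step 1: 0101000111)
1. -> 0101101000
2. -> 1100001100
3. -> 0010010011
4. -> 1111111100
5. -> 0000000011

0000000011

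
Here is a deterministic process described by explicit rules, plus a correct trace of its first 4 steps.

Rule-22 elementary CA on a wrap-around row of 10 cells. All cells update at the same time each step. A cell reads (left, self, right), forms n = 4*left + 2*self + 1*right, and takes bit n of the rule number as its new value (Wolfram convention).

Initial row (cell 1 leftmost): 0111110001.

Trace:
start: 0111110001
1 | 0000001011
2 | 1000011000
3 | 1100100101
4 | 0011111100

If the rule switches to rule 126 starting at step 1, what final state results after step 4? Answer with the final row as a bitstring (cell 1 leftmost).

0000110110

(re-executing steps 1..4 under rule 126; state before step 1: 0111110001)
1 | 1100011011
2 | 0110111110
3 | 1111100011
4 | 0000110110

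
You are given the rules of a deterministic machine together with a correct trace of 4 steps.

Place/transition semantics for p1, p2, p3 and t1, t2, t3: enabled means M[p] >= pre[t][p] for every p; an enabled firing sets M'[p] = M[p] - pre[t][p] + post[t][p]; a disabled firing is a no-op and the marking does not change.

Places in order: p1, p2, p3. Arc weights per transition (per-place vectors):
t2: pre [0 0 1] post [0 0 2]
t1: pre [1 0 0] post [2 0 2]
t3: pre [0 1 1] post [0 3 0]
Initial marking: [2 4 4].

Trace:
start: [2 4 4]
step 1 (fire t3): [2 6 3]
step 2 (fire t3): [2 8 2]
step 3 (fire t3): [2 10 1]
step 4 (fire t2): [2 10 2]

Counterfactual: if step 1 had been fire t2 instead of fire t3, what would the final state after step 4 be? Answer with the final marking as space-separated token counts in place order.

(re-executing from step 1 with the substitution; state before step 1: [2 4 4])
step 1 (fire t2): [2 4 5]
step 2 (fire t3): [2 6 4]
step 3 (fire t3): [2 8 3]
step 4 (fire t2): [2 8 4]

2 8 4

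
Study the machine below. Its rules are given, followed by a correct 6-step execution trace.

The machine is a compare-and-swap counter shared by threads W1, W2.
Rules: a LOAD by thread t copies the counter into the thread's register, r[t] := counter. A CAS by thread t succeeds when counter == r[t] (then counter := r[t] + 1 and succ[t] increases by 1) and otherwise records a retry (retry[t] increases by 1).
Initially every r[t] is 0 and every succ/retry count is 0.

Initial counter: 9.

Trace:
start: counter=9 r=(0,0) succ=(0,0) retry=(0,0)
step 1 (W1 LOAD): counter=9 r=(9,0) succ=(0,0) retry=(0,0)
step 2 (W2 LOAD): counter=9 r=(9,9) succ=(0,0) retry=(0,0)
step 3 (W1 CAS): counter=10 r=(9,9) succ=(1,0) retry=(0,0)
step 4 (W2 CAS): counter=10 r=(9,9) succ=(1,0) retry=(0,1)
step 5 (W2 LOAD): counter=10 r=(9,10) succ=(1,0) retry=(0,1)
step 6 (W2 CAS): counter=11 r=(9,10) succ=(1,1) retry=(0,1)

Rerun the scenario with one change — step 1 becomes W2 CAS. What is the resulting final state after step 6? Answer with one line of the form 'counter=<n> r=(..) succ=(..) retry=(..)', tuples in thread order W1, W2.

(re-executing from step 1 with the substitution; state before step 1: counter=9 r=(0,0) succ=(0,0) retry=(0,0))
step 1 (W2 CAS): counter=9 r=(0,0) succ=(0,0) retry=(0,1)
step 2 (W2 LOAD): counter=9 r=(0,9) succ=(0,0) retry=(0,1)
step 3 (W1 CAS): counter=9 r=(0,9) succ=(0,0) retry=(1,1)
step 4 (W2 CAS): counter=10 r=(0,9) succ=(0,1) retry=(1,1)
step 5 (W2 LOAD): counter=10 r=(0,10) succ=(0,1) retry=(1,1)
step 6 (W2 CAS): counter=11 r=(0,10) succ=(0,2) retry=(1,1)

counter=11 r=(0,10) succ=(0,2) retry=(1,1)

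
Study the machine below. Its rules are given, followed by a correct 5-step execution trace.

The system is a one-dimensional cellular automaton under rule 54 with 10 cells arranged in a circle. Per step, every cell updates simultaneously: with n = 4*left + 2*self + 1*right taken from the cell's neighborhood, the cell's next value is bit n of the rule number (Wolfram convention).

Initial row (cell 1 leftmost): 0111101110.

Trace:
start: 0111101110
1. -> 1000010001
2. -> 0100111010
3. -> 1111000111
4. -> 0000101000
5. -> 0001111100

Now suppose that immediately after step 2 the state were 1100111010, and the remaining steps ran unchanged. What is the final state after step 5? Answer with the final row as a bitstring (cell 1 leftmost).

0011111101

state after step 2 := 1100111010
3. -> 0011000111
4. -> 1100101000
5. -> 0011111101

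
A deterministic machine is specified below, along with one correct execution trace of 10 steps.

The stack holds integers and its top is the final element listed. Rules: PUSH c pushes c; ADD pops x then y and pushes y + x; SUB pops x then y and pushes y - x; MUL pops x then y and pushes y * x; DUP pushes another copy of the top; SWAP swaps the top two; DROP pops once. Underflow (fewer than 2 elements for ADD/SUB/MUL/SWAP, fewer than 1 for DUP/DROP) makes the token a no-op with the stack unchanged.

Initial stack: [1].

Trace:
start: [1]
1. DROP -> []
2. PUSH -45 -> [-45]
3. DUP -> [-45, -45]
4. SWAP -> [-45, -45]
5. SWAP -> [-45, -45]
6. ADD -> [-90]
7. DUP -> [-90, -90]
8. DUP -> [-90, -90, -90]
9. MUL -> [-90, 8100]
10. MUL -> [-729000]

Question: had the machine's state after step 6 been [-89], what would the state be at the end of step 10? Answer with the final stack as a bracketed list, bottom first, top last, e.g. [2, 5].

[-704969]

state after step 6 := [-89]
7. DUP -> [-89, -89]
8. DUP -> [-89, -89, -89]
9. MUL -> [-89, 7921]
10. MUL -> [-704969]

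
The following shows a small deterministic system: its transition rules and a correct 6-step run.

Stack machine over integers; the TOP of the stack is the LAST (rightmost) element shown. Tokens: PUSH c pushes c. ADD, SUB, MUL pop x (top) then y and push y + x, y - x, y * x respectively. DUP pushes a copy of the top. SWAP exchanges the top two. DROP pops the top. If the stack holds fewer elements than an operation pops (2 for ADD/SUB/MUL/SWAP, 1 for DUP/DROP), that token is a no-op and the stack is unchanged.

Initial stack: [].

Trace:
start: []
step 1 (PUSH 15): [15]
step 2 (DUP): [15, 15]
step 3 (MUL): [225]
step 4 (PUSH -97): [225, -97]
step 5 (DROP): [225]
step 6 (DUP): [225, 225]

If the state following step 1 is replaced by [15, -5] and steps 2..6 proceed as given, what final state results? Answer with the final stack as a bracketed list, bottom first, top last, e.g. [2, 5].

state after step 1 := [15, -5]
step 2 (DUP): [15, -5, -5]
step 3 (MUL): [15, 25]
step 4 (PUSH -97): [15, 25, -97]
step 5 (DROP): [15, 25]
step 6 (DUP): [15, 25, 25]

[15, 25, 25]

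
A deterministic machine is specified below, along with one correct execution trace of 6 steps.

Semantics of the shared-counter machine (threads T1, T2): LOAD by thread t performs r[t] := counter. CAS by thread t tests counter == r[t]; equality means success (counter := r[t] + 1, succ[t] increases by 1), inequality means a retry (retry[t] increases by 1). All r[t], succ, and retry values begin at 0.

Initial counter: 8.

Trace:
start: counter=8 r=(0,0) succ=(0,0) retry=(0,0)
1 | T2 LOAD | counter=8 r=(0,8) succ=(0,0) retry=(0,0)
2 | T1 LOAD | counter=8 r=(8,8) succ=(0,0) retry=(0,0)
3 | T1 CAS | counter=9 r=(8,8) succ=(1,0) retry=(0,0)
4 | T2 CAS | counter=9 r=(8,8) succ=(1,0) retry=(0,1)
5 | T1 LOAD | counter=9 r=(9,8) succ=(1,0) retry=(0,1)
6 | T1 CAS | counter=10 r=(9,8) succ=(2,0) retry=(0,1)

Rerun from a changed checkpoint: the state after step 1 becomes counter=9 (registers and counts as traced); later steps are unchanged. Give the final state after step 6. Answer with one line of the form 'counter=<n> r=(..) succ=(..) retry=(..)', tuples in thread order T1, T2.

counter=11 r=(10,8) succ=(2,0) retry=(0,1)

state after step 1 := counter=9 r=(0,8) succ=(0,0) retry=(0,0)
2 | T1 LOAD | counter=9 r=(9,8) succ=(0,0) retry=(0,0)
3 | T1 CAS | counter=10 r=(9,8) succ=(1,0) retry=(0,0)
4 | T2 CAS | counter=10 r=(9,8) succ=(1,0) retry=(0,1)
5 | T1 LOAD | counter=10 r=(10,8) succ=(1,0) retry=(0,1)
6 | T1 CAS | counter=11 r=(10,8) succ=(2,0) retry=(0,1)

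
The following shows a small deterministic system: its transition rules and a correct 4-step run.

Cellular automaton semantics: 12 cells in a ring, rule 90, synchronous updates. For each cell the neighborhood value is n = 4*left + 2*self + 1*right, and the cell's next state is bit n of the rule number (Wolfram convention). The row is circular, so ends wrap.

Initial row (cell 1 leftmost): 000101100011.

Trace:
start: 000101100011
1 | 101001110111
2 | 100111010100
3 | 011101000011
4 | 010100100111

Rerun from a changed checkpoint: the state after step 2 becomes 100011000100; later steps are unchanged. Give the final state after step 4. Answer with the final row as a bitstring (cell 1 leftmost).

state after step 2 := 100011000100
3 | 010111101011
4 | 000100100011

000100100011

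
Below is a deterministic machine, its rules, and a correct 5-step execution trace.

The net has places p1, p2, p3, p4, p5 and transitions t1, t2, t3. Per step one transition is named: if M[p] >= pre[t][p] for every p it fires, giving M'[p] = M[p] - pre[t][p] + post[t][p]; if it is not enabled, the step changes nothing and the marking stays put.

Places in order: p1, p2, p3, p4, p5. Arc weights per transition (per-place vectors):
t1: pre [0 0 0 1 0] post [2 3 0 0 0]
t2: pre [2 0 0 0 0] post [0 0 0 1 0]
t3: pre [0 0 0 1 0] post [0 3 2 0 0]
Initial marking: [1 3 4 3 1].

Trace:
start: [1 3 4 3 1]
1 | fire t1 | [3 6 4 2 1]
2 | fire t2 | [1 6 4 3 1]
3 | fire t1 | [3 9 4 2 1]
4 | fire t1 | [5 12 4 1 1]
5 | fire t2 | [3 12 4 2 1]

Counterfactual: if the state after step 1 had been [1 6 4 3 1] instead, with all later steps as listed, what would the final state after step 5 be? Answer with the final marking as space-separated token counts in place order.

3 12 4 2 1

state after step 1 := [1 6 4 3 1]
2 | fire t2 | [1 6 4 3 1]
3 | fire t1 | [3 9 4 2 1]
4 | fire t1 | [5 12 4 1 1]
5 | fire t2 | [3 12 4 2 1]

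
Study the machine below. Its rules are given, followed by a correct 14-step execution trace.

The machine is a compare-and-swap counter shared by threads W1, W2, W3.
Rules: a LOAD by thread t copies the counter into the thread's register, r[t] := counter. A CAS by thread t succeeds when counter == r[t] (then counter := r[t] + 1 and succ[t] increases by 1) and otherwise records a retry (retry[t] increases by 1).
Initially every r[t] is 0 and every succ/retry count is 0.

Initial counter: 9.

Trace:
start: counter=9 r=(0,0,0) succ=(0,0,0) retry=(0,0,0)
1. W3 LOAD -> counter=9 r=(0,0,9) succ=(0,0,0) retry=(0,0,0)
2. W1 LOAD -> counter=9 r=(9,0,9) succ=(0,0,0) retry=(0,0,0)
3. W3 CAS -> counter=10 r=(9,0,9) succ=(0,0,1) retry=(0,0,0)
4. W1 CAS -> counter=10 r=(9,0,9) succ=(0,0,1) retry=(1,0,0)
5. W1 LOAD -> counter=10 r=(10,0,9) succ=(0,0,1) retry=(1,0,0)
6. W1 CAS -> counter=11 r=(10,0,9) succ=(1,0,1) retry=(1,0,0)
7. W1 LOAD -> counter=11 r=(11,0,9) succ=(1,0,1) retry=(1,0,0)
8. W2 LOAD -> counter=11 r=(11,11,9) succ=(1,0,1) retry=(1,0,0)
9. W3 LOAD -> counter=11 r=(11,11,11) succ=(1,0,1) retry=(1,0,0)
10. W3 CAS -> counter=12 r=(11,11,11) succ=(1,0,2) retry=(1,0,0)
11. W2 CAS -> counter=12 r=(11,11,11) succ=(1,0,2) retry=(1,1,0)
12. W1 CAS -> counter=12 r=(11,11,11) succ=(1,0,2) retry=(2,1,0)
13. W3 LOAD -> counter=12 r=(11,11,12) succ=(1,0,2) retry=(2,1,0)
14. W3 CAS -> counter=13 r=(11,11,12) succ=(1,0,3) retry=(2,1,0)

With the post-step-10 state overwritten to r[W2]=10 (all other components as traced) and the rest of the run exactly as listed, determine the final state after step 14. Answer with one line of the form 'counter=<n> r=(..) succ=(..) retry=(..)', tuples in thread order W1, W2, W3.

state after step 10 := counter=12 r=(11,10,11) succ=(1,0,2) retry=(1,0,0)
11. W2 CAS -> counter=12 r=(11,10,11) succ=(1,0,2) retry=(1,1,0)
12. W1 CAS -> counter=12 r=(11,10,11) succ=(1,0,2) retry=(2,1,0)
13. W3 LOAD -> counter=12 r=(11,10,12) succ=(1,0,2) retry=(2,1,0)
14. W3 CAS -> counter=13 r=(11,10,12) succ=(1,0,3) retry=(2,1,0)

counter=13 r=(11,10,12) succ=(1,0,3) retry=(2,1,0)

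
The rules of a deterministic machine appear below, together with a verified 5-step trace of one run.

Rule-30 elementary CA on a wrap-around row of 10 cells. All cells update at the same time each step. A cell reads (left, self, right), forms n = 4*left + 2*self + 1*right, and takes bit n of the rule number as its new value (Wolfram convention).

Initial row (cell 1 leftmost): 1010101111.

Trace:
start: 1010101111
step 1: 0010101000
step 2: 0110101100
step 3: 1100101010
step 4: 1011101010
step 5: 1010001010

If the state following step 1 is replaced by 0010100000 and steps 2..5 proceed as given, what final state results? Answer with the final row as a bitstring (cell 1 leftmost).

state after step 1 := 0010100000
step 2: 0110110000
step 3: 1100101000
step 4: 1011101101
step 5: 0010001001

0010001001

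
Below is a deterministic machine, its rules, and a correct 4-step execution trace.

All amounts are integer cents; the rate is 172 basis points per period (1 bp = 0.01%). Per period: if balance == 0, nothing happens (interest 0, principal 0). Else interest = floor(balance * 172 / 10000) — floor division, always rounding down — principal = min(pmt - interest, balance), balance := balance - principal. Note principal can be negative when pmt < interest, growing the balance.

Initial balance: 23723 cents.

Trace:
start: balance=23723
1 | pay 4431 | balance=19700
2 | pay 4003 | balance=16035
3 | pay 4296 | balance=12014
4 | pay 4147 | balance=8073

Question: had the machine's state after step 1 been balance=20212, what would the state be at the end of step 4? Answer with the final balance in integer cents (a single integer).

8612

state after step 1 := balance=20212
2 | pay 4003 | balance=16556
3 | pay 4296 | balance=12544
4 | pay 4147 | balance=8612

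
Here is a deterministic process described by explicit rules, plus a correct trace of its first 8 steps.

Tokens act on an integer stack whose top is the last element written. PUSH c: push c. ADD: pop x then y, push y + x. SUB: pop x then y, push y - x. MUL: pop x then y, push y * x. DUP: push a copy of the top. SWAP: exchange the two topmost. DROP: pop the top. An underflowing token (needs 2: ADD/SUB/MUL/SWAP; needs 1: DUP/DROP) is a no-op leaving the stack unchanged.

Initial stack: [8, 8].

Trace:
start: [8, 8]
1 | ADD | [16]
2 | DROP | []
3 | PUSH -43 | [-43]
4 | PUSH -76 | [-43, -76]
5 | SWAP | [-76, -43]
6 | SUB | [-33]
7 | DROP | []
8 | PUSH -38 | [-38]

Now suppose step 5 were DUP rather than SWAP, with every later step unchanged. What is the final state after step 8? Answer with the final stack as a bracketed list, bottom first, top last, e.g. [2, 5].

(re-executing from step 5 with the substitution; state before step 5: [-43, -76])
5 | DUP | [-43, -76, -76]
6 | SUB | [-43, 0]
7 | DROP | [-43]
8 | PUSH -38 | [-43, -38]

[-43, -38]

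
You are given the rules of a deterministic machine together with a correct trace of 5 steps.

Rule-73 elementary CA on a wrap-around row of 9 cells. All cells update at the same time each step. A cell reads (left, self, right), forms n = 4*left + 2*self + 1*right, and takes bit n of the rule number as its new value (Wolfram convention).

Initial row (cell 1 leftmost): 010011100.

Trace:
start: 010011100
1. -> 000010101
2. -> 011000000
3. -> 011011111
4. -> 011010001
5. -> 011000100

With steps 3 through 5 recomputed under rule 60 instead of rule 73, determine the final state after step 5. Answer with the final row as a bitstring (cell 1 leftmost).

010001000

(re-executing steps 3..5 under rule 60; state before step 3: 011000000)
3. -> 010100000
4. -> 011110000
5. -> 010001000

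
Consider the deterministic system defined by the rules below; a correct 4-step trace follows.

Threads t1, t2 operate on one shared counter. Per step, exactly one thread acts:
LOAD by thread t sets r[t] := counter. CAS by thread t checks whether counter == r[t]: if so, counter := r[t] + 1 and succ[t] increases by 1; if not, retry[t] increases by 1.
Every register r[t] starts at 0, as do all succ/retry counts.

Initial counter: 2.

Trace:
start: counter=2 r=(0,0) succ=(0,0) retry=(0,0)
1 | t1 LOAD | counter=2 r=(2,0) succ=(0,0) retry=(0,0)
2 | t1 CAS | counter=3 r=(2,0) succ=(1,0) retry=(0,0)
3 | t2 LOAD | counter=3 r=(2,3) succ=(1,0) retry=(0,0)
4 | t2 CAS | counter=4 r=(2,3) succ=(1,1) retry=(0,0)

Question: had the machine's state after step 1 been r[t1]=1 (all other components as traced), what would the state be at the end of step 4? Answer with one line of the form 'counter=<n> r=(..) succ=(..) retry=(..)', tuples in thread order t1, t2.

state after step 1 := counter=2 r=(1,0) succ=(0,0) retry=(0,0)
2 | t1 CAS | counter=2 r=(1,0) succ=(0,0) retry=(1,0)
3 | t2 LOAD | counter=2 r=(1,2) succ=(0,0) retry=(1,0)
4 | t2 CAS | counter=3 r=(1,2) succ=(0,1) retry=(1,0)

counter=3 r=(1,2) succ=(0,1) retry=(1,0)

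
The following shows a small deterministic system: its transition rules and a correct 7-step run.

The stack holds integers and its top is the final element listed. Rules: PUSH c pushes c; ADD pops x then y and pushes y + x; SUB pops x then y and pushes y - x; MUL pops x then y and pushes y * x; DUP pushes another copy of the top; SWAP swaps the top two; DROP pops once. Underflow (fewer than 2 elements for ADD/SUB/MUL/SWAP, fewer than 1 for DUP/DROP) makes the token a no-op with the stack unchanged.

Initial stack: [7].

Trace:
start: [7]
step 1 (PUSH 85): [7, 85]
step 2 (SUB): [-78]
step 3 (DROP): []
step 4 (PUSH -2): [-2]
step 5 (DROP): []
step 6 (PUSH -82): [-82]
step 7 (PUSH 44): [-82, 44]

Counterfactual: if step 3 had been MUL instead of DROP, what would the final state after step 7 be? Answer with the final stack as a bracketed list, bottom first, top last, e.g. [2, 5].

[-78, -82, 44]

(re-executing from step 3 with the substitution; state before step 3: [-78])
step 3 (MUL): [-78]
step 4 (PUSH -2): [-78, -2]
step 5 (DROP): [-78]
step 6 (PUSH -82): [-78, -82]
step 7 (PUSH 44): [-78, -82, 44]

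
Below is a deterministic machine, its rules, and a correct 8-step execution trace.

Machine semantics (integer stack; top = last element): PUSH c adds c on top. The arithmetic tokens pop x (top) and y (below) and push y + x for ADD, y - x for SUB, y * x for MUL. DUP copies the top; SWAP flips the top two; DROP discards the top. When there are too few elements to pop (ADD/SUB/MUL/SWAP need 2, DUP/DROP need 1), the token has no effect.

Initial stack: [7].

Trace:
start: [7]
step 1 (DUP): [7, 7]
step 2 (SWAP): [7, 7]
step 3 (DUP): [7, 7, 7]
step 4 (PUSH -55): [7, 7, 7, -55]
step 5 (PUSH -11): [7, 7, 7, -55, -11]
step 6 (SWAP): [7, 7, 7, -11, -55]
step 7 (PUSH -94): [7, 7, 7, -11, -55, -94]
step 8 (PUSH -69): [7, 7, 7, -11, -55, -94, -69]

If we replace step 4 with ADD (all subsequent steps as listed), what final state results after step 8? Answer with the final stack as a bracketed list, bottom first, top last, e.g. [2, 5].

[7, -11, 14, -94, -69]

(re-executing from step 4 with the substitution; state before step 4: [7, 7, 7])
step 4 (ADD): [7, 14]
step 5 (PUSH -11): [7, 14, -11]
step 6 (SWAP): [7, -11, 14]
step 7 (PUSH -94): [7, -11, 14, -94]
step 8 (PUSH -69): [7, -11, 14, -94, -69]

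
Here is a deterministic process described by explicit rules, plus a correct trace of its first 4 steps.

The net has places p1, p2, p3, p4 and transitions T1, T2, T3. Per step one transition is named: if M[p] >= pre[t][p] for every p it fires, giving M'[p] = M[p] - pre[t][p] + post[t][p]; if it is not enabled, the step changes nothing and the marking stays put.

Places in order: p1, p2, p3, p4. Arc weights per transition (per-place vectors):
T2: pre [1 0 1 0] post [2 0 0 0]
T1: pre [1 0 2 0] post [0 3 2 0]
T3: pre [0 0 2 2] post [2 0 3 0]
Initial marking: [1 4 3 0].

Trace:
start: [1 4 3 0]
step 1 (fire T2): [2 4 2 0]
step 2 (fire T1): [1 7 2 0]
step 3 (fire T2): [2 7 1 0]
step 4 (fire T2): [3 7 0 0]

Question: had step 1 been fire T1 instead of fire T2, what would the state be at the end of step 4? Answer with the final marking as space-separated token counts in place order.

(re-executing from step 1 with the substitution; state before step 1: [1 4 3 0])
step 1 (fire T1): [0 7 3 0]
step 2 (fire T1): [0 7 3 0]
step 3 (fire T2): [0 7 3 0]
step 4 (fire T2): [0 7 3 0]

0 7 3 0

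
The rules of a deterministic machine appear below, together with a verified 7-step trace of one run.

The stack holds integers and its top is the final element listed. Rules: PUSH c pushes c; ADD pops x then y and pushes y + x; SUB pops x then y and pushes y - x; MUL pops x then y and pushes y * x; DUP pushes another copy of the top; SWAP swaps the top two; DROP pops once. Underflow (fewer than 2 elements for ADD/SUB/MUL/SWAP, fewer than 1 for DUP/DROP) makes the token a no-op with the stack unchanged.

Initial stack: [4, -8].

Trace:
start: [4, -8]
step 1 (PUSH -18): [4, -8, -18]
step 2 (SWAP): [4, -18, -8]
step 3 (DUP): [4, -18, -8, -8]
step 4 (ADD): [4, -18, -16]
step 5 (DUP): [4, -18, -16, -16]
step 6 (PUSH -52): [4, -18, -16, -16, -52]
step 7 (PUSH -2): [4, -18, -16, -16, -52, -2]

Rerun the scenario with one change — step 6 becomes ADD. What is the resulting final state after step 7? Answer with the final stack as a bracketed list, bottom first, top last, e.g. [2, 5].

(re-executing from step 6 with the substitution; state before step 6: [4, -18, -16, -16])
step 6 (ADD): [4, -18, -32]
step 7 (PUSH -2): [4, -18, -32, -2]

[4, -18, -32, -2]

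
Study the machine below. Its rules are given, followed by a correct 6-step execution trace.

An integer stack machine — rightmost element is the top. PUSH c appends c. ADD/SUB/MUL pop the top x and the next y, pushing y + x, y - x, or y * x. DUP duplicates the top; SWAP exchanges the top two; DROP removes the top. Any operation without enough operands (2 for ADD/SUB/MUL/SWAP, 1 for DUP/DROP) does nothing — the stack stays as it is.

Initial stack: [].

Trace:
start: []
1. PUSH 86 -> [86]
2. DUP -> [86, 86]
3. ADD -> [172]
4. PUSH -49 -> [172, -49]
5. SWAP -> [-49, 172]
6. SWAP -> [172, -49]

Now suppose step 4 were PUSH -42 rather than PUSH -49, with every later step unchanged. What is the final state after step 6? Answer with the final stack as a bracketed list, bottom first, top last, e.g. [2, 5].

[172, -42]

(re-executing from step 4 with the substitution; state before step 4: [172])
4. PUSH -42 -> [172, -42]
5. SWAP -> [-42, 172]
6. SWAP -> [172, -42]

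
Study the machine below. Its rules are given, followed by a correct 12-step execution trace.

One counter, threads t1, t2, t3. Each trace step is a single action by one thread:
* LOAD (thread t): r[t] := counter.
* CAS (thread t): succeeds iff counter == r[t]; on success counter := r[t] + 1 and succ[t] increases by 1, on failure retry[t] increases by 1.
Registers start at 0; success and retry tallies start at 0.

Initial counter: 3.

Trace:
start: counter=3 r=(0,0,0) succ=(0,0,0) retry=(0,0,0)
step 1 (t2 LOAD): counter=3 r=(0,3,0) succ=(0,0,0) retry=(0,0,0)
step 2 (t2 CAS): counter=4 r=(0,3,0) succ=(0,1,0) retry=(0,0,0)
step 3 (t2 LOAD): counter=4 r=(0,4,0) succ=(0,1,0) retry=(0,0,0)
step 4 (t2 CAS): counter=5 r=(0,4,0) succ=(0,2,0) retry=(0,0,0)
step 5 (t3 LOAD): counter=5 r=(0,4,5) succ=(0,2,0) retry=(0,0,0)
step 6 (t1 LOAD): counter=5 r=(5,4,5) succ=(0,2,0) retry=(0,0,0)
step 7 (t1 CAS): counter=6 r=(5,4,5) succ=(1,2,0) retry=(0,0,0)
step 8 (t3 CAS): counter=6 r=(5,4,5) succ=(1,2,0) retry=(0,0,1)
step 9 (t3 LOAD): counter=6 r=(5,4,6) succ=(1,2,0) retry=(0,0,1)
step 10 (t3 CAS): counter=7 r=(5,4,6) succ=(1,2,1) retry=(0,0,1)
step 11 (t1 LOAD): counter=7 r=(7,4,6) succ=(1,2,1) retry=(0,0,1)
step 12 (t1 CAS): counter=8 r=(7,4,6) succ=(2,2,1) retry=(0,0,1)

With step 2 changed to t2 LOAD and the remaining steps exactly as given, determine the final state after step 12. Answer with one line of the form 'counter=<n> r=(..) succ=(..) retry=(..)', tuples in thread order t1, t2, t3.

(re-executing from step 2 with the substitution; state before step 2: counter=3 r=(0,3,0) succ=(0,0,0) retry=(0,0,0))
step 2 (t2 LOAD): counter=3 r=(0,3,0) succ=(0,0,0) retry=(0,0,0)
step 3 (t2 LOAD): counter=3 r=(0,3,0) succ=(0,0,0) retry=(0,0,0)
step 4 (t2 CAS): counter=4 r=(0,3,0) succ=(0,1,0) retry=(0,0,0)
step 5 (t3 LOAD): counter=4 r=(0,3,4) succ=(0,1,0) retry=(0,0,0)
step 6 (t1 LOAD): counter=4 r=(4,3,4) succ=(0,1,0) retry=(0,0,0)
step 7 (t1 CAS): counter=5 r=(4,3,4) succ=(1,1,0) retry=(0,0,0)
step 8 (t3 CAS): counter=5 r=(4,3,4) succ=(1,1,0) retry=(0,0,1)
step 9 (t3 LOAD): counter=5 r=(4,3,5) succ=(1,1,0) retry=(0,0,1)
step 10 (t3 CAS): counter=6 r=(4,3,5) succ=(1,1,1) retry=(0,0,1)
step 11 (t1 LOAD): counter=6 r=(6,3,5) succ=(1,1,1) retry=(0,0,1)
step 12 (t1 CAS): counter=7 r=(6,3,5) succ=(2,1,1) retry=(0,0,1)

counter=7 r=(6,3,5) succ=(2,1,1) retry=(0,0,1)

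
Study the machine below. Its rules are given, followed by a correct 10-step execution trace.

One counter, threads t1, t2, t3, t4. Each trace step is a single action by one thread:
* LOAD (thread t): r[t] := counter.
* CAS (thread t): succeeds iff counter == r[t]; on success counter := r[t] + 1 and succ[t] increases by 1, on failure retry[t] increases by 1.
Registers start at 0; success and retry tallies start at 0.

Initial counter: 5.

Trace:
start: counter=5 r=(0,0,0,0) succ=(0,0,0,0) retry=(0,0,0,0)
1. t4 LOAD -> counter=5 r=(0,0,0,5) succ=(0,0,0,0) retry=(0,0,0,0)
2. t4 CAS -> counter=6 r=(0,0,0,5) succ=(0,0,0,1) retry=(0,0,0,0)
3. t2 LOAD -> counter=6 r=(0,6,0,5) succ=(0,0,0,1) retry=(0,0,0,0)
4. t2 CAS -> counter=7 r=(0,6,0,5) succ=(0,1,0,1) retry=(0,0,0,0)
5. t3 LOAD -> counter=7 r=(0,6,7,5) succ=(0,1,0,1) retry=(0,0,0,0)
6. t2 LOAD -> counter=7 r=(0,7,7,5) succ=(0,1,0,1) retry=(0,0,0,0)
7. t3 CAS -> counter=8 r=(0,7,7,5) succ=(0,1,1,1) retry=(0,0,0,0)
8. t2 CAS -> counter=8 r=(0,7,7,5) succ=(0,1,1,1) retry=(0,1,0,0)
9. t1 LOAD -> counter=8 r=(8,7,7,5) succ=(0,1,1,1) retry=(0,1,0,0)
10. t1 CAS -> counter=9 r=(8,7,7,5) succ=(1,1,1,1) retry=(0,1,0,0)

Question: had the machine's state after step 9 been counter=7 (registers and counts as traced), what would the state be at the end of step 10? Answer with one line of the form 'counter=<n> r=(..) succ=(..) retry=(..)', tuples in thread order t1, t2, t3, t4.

counter=7 r=(8,7,7,5) succ=(0,1,1,1) retry=(1,1,0,0)

state after step 9 := counter=7 r=(8,7,7,5) succ=(0,1,1,1) retry=(0,1,0,0)
10. t1 CAS -> counter=7 r=(8,7,7,5) succ=(0,1,1,1) retry=(1,1,0,0)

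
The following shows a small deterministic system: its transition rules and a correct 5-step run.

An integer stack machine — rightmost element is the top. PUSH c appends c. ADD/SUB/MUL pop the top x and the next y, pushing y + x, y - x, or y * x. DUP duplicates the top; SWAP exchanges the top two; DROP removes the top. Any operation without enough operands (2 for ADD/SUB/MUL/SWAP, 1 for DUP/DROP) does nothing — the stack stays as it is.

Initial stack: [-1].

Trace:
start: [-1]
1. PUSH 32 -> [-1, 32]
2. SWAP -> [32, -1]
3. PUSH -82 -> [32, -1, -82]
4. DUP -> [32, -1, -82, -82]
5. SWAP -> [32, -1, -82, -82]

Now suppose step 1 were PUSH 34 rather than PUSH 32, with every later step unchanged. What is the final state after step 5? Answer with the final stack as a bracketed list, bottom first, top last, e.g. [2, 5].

[34, -1, -82, -82]

(re-executing from step 1 with the substitution; state before step 1: [-1])
1. PUSH 34 -> [-1, 34]
2. SWAP -> [34, -1]
3. PUSH -82 -> [34, -1, -82]
4. DUP -> [34, -1, -82, -82]
5. SWAP -> [34, -1, -82, -82]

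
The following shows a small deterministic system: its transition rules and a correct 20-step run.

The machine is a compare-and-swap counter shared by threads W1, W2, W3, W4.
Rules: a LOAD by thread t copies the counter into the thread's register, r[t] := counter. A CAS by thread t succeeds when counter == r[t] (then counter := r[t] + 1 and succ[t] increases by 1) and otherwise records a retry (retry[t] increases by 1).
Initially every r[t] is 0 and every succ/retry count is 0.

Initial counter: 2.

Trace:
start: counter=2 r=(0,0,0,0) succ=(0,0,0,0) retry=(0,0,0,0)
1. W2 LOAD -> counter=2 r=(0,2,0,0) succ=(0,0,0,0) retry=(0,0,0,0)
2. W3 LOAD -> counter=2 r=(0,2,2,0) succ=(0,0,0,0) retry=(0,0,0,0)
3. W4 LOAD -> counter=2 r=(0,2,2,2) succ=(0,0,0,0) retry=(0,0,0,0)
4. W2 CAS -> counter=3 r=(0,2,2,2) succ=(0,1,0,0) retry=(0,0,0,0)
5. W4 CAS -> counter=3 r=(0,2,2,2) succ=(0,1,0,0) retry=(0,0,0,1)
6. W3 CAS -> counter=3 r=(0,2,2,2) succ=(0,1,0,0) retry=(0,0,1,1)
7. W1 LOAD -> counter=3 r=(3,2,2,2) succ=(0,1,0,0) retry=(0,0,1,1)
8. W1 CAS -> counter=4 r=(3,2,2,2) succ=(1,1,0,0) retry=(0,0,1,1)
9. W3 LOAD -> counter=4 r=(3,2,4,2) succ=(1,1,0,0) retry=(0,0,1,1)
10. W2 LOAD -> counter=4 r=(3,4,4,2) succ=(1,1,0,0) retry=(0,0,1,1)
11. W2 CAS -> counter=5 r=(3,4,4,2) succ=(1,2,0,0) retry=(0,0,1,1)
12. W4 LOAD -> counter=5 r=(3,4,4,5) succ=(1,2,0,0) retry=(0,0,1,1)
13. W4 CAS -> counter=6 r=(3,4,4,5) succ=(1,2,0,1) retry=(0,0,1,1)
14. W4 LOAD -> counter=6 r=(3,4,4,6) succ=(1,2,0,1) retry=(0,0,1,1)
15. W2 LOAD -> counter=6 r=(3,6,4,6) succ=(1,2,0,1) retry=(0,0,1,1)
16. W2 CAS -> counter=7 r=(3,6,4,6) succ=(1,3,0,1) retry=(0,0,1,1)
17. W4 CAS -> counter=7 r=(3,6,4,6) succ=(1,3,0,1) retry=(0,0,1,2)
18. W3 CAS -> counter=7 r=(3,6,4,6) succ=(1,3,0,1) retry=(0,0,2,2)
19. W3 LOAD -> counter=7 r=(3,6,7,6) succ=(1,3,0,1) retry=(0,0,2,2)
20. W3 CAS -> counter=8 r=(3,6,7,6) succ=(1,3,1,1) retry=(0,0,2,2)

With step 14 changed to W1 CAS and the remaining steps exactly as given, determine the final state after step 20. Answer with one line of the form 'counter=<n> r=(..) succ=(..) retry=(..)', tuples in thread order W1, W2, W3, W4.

counter=8 r=(3,6,7,5) succ=(1,3,1,1) retry=(1,0,2,2)

(re-executing from step 14 with the substitution; state before step 14: counter=6 r=(3,4,4,5) succ=(1,2,0,1) retry=(0,0,1,1))
14. W1 CAS -> counter=6 r=(3,4,4,5) succ=(1,2,0,1) retry=(1,0,1,1)
15. W2 LOAD -> counter=6 r=(3,6,4,5) succ=(1,2,0,1) retry=(1,0,1,1)
16. W2 CAS -> counter=7 r=(3,6,4,5) succ=(1,3,0,1) retry=(1,0,1,1)
17. W4 CAS -> counter=7 r=(3,6,4,5) succ=(1,3,0,1) retry=(1,0,1,2)
18. W3 CAS -> counter=7 r=(3,6,4,5) succ=(1,3,0,1) retry=(1,0,2,2)
19. W3 LOAD -> counter=7 r=(3,6,7,5) succ=(1,3,0,1) retry=(1,0,2,2)
20. W3 CAS -> counter=8 r=(3,6,7,5) succ=(1,3,1,1) retry=(1,0,2,2)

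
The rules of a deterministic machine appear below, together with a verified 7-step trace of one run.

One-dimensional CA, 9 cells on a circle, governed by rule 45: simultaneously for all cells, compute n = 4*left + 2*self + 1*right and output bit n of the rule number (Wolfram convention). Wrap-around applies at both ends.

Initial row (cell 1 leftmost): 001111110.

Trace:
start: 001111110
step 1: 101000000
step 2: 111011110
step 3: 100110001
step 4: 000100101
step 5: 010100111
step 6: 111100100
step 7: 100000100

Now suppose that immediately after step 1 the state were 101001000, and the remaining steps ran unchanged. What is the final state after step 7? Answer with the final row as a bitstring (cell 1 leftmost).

010001100

state after step 1 := 101001000
step 2: 111001010
step 3: 100001111
step 4: 001101000
step 5: 101011011
step 6: 011110110
step 7: 010001100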